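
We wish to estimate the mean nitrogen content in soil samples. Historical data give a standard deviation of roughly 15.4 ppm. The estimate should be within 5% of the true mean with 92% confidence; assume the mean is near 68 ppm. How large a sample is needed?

For a mean, the margin of error is E = z·σ/√n, so n = (zσ/E)².
At 92% confidence, z = 1.751.
E = 5% of 68 = 3.4 ppm.
n = (1.751 × 15.4 / 3.4)² = 62.90
Round up: n = 63.

63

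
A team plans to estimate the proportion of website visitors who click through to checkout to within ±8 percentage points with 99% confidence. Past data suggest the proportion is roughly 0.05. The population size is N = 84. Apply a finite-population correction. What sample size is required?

For a proportion with margin E = 0.08 at 99% confidence, z = 2.576.
n = p̂(1−p̂)(z/E)² = 0.05 × 0.95 × (2.576/0.08)² = 49.25 — call this n₀.
Finite-population correction with N = 84: n = n₀ / (1 + (n₀−1)/N) = 49.25 / 1.574 = 31.29
Round up: n = 32.

32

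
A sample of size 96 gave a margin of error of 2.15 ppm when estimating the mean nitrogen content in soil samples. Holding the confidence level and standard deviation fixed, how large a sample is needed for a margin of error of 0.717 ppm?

n = 864

Margin of error scales as 1/√n, so n₂ = n₁·(E₁/E₂)².
n₂ = 96 × (2.15/0.717)² = 96 × 8.992 = 863.23
Round up: n₂ = 864.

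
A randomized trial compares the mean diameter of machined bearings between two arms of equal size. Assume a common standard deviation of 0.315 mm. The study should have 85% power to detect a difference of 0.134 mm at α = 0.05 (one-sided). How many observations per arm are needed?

80 per group

For two equal groups, n per group = 2·((z_α + z_β)·σ/δ)².
z_α = 1.645; z_β = 1.036 (power 85%).
n = 2 × (2.681 × 0.315 / 0.134)² = 2 × 39.72 = 79.44
Round up: n = 80 per group.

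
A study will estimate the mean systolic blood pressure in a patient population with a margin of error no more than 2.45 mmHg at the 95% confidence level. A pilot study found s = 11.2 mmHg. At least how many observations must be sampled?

For a mean, the margin of error is E = z·σ/√n, so n = (zσ/E)².
At 95% confidence, z = 1.960.
n = (1.960 × 11.2 / 2.45)² = 80.28
Round up: n = 81.

81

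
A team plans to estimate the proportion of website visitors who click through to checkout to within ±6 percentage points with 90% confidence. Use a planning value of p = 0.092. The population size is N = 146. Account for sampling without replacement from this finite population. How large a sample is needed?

n = 45

For a proportion with margin E = 0.06 at 90% confidence, z = 1.645.
n = p̂(1−p̂)(z/E)² = 0.092 × 0.908 × (1.645/0.06)² = 62.79 — call this n₀.
Finite-population correction with N = 146: n = n₀ / (1 + (n₀−1)/N) = 62.79 / 1.423 = 44.13
Round up: n = 45.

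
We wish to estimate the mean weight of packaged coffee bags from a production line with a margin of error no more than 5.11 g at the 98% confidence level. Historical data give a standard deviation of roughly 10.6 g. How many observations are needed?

For a mean, the margin of error is E = z·σ/√n, so n = (zσ/E)².
At 98% confidence, z = 2.326.
n = (2.326 × 10.6 / 5.11)² = 23.28
Round up: n = 24.

24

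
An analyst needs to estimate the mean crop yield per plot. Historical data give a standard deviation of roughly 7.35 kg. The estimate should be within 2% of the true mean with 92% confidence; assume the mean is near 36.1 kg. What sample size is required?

For a mean, the margin of error is E = z·σ/√n, so n = (zσ/E)².
At 92% confidence, z = 1.751.
E = 2% of 36.1 = 0.722 kg.
n = (1.751 × 7.35 / 0.722)² = 317.74
Round up: n = 318.

318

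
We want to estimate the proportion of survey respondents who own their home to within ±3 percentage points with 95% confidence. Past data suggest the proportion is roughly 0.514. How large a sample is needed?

1067

For a proportion with margin E = 0.03 at 95% confidence, z = 1.960.
n = p̂(1−p̂)(z/E)² = 0.514 × 0.486 × (1.960/0.03)² = 1066.27
Round up: n = 1067.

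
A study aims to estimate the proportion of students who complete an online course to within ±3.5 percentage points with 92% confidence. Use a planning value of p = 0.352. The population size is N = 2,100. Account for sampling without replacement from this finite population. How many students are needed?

n = 450

For a proportion with margin E = 0.035 at 92% confidence, z = 1.751.
n = p̂(1−p̂)(z/E)² = 0.352 × 0.648 × (1.751/0.035)² = 570.89 — call this n₀.
Finite-population correction with N = 2,100: n = n₀ / (1 + (n₀−1)/N) = 570.89 / 1.271 = 449.17
Round up: n = 450.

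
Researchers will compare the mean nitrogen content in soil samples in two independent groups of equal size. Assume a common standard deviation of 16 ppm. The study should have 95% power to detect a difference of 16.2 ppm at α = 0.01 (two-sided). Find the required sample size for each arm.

For two equal groups, n per group = 2·((z_{α/2} + z_β)·σ/δ)².
z_{α/2} = 2.576; z_β = 1.645 (power 95%).
n = 2 × (4.221 × 16 / 16.2)² = 2 × 17.38 = 34.76
Round up: n = 35 per group.

35 per group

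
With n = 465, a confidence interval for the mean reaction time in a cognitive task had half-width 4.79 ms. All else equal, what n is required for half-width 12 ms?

Margin of error scales as 1/√n, so n₂ = n₁·(E₁/E₂)².
n₂ = 465 × (4.79/12)² = 465 × 0.1593 = 74.07
Round up: n₂ = 75.

75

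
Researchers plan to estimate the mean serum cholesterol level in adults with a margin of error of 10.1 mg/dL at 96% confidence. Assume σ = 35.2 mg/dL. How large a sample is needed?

n = 52

For a mean, the margin of error is E = z·σ/√n, so n = (zσ/E)².
At 96% confidence, z = 2.054.
n = (2.054 × 35.2 / 10.1)² = 51.24
Round up: n = 52.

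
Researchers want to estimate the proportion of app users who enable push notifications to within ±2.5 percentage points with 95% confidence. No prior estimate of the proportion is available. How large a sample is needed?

For a proportion with margin E = 0.025 at 95% confidence, z = 1.960.
With no prior estimate, use p = 0.5, which maximizes p(1−p) at 0.25.
n = 0.25 × (z/E)² = 0.25 × (1.960/0.025)² = 1536.64
Round up: n = 1537.

1537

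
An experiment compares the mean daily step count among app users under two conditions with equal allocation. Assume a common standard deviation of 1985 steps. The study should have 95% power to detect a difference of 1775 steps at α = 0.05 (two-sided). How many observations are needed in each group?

For two equal groups, n per group = 2·((z_{α/2} + z_β)·σ/δ)².
z_{α/2} = 1.960; z_β = 1.645 (power 95%).
n = 2 × (3.605 × 1985 / 1775)² = 2 × 16.25 = 32.50
Round up: n = 33 per group.

33 per group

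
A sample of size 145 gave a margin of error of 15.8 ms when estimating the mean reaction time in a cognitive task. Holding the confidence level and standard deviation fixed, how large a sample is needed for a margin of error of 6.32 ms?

Margin of error scales as 1/√n, so n₂ = n₁·(E₁/E₂)².
n₂ = 145 × (15.8/6.32)² = 145 × 6.25 = 906.25
Round up: n₂ = 907.

907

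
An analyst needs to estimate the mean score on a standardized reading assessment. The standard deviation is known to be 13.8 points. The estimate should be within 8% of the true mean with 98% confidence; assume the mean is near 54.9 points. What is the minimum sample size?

For a mean, the margin of error is E = z·σ/√n, so n = (zσ/E)².
At 98% confidence, z = 2.326.
E = 8% of 54.9 = 4.392 points.
n = (2.326 × 13.8 / 4.392)² = 53.41
Round up: n = 54.

54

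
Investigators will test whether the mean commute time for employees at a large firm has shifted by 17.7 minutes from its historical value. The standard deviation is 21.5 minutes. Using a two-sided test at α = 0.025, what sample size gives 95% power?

23

For a one-sample z-test, n = ((z_{α/2} + z_β)·σ/δ)².
z_{α/2} = 2.241 (two-sided α = 0.025); z_β = 1.645 (power 95% → β = 0.05).
n = (3.886 × 21.5 / 17.7)² = 22.28
Round up: n = 23.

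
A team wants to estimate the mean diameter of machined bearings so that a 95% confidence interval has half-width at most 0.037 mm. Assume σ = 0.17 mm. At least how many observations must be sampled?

For a mean, the margin of error is E = z·σ/√n, so n = (zσ/E)².
At 95% confidence, z = 1.960.
n = (1.960 × 0.17 / 0.037)² = 81.10
Round up: n = 82.

82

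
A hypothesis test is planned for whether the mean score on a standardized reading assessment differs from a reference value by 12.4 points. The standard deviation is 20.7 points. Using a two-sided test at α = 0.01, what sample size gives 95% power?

n = 50

For a one-sample z-test, n = ((z_{α/2} + z_β)·σ/δ)².
z_{α/2} = 2.576 (two-sided α = 0.01); z_β = 1.645 (power 95% → β = 0.05).
n = (4.221 × 20.7 / 12.4)² = 49.65
Round up: n = 50.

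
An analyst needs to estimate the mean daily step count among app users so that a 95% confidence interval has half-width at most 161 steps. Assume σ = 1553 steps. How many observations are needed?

For a mean, the margin of error is E = z·σ/√n, so n = (zσ/E)².
At 95% confidence, z = 1.960.
n = (1.960 × 1553 / 161)² = 357.44
Round up: n = 358.

358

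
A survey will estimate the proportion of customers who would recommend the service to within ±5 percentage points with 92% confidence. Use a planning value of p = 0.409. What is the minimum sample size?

For a proportion with margin E = 0.05 at 92% confidence, z = 1.751.
n = p̂(1−p̂)(z/E)² = 0.409 × 0.591 × (1.751/0.05)² = 296.44
Round up: n = 297.

n = 297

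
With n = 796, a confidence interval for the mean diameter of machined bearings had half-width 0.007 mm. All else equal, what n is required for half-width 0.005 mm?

Margin of error scales as 1/√n, so n₂ = n₁·(E₁/E₂)².
n₂ = 796 × (0.007/0.005)² = 796 × 1.96 = 1560.16
Round up: n₂ = 1561.

1561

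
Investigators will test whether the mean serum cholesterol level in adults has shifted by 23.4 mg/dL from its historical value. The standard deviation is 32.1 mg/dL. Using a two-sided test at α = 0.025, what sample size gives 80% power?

18

For a one-sample z-test, n = ((z_{α/2} + z_β)·σ/δ)².
z_{α/2} = 2.241 (two-sided α = 0.025); z_β = 0.842 (power 80% → β = 0.2).
n = (3.083 × 32.1 / 23.4)² = 17.89
Round up: n = 18.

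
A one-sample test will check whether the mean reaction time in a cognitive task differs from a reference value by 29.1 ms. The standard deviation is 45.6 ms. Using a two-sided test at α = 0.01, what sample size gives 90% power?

For a one-sample z-test, n = ((z_{α/2} + z_β)·σ/δ)².
z_{α/2} = 2.576 (two-sided α = 0.01); z_β = 1.282 (power 90% → β = 0.1).
n = (3.858 × 45.6 / 29.1)² = 36.55
Round up: n = 37.

n = 37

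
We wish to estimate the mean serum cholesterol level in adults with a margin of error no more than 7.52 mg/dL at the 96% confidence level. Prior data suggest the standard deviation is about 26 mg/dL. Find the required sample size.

51

For a mean, the margin of error is E = z·σ/√n, so n = (zσ/E)².
At 96% confidence, z = 2.054.
n = (2.054 × 26 / 7.52)² = 50.43
Round up: n = 51.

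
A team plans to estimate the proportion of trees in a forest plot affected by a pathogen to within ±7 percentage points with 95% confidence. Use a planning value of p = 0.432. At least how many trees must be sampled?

For a proportion with margin E = 0.07 at 95% confidence, z = 1.960.
n = p̂(1−p̂)(z/E)² = 0.432 × 0.568 × (1.960/0.07)² = 192.37
Round up: n = 193.

193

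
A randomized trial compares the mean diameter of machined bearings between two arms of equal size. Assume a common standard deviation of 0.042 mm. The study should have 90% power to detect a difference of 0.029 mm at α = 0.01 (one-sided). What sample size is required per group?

55 per group

For two equal groups, n per group = 2·((z_α + z_β)·σ/δ)².
z_α = 2.326; z_β = 1.282 (power 90%).
n = 2 × (3.608 × 0.042 / 0.029)² = 2 × 27.30 = 54.60
Round up: n = 55 per group.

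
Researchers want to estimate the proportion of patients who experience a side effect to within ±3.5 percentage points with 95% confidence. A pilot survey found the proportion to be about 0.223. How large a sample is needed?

544

For a proportion with margin E = 0.035 at 95% confidence, z = 1.960.
n = p̂(1−p̂)(z/E)² = 0.223 × 0.777 × (1.960/0.035)² = 543.38
Round up: n = 544.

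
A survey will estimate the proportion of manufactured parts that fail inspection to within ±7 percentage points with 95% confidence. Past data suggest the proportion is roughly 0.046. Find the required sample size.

35

For a proportion with margin E = 0.07 at 95% confidence, z = 1.960.
n = p̂(1−p̂)(z/E)² = 0.046 × 0.954 × (1.960/0.07)² = 34.41
Round up: n = 35.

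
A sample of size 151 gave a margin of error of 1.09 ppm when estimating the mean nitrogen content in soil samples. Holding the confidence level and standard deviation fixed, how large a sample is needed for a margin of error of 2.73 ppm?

Margin of error scales as 1/√n, so n₂ = n₁·(E₁/E₂)².
n₂ = 151 × (1.09/2.73)² = 151 × 0.1594 = 24.07
Round up: n₂ = 25.

n = 25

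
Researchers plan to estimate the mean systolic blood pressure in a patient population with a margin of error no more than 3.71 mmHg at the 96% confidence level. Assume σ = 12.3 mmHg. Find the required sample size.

For a mean, the margin of error is E = z·σ/√n, so n = (zσ/E)².
At 96% confidence, z = 2.054.
n = (2.054 × 12.3 / 3.71)² = 46.37
Round up: n = 47.

n = 47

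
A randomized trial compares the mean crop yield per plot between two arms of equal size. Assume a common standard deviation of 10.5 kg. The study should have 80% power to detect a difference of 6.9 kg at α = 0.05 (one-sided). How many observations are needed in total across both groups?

58 total

For two equal groups, n per group = 2·((z_α + z_β)·σ/δ)².
z_α = 1.645; z_β = 0.842 (power 80%).
n = 2 × (2.487 × 10.5 / 6.9)² = 2 × 14.32 = 28.64
Round up: n = 29 per group.
Total across both groups: 2 × 29 = 58.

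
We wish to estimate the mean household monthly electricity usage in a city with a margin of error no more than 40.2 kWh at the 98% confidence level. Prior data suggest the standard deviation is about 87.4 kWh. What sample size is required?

For a mean, the margin of error is E = z·σ/√n, so n = (zσ/E)².
At 98% confidence, z = 2.326.
n = (2.326 × 87.4 / 40.2)² = 25.57
Round up: n = 26.

26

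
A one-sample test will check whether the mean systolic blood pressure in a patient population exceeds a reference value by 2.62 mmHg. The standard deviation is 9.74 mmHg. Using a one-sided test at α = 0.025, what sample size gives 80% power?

109

For a one-sample z-test, n = ((z_α + z_β)·σ/δ)².
z_α = 1.960 (one-sided α = 0.025); z_β = 0.842 (power 80% → β = 0.2).
n = (2.802 × 9.74 / 2.62)² = 108.51
Round up: n = 109.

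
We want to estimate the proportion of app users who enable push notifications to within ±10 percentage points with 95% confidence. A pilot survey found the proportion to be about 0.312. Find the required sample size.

For a proportion with margin E = 0.1 at 95% confidence, z = 1.960.
n = p̂(1−p̂)(z/E)² = 0.312 × 0.688 × (1.960/0.1)² = 82.46
Round up: n = 83.

83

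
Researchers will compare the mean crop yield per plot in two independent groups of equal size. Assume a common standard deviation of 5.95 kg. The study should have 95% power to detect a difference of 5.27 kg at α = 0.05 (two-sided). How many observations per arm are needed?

34 per group

For two equal groups, n per group = 2·((z_{α/2} + z_β)·σ/δ)².
z_{α/2} = 1.960; z_β = 1.645 (power 95%).
n = 2 × (3.605 × 5.95 / 5.27)² = 2 × 16.57 = 33.14
Round up: n = 34 per group.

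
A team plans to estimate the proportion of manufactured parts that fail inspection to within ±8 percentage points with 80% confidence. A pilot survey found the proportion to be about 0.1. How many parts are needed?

24

For a proportion with margin E = 0.08 at 80% confidence, z = 1.282.
n = p̂(1−p̂)(z/E)² = 0.1 × 0.9 × (1.282/0.08)² = 23.11
Round up: n = 24.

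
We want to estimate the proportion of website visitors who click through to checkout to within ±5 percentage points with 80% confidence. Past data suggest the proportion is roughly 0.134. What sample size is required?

77

For a proportion with margin E = 0.05 at 80% confidence, z = 1.282.
n = p̂(1−p̂)(z/E)² = 0.134 × 0.866 × (1.282/0.05)² = 76.29
Round up: n = 77.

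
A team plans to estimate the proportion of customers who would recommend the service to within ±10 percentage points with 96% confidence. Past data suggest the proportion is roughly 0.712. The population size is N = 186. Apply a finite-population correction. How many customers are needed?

n = 60

For a proportion with margin E = 0.1 at 96% confidence, z = 2.054.
n = p̂(1−p̂)(z/E)² = 0.712 × 0.288 × (2.054/0.1)² = 86.51 — call this n₀.
Finite-population correction with N = 186: n = n₀ / (1 + (n₀−1)/N) = 86.51 / 1.46 = 59.25
Round up: n = 60.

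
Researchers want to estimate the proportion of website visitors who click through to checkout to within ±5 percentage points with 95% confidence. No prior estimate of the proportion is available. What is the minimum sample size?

For a proportion with margin E = 0.05 at 95% confidence, z = 1.960.
With no prior estimate, use p = 0.5, which maximizes p(1−p) at 0.25.
n = 0.25 × (z/E)² = 0.25 × (1.960/0.05)² = 384.16
Round up: n = 385.

385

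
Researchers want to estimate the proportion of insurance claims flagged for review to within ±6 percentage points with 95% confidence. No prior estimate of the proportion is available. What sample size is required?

267

For a proportion with margin E = 0.06 at 95% confidence, z = 1.960.
With no prior estimate, use p = 0.5, which maximizes p(1−p) at 0.25.
n = 0.25 × (z/E)² = 0.25 × (1.960/0.06)² = 266.78
Round up: n = 267.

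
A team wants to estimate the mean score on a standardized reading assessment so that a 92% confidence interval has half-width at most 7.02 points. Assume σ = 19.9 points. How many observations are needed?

25

For a mean, the margin of error is E = z·σ/√n, so n = (zσ/E)².
At 92% confidence, z = 1.751.
n = (1.751 × 19.9 / 7.02)² = 24.64
Round up: n = 25.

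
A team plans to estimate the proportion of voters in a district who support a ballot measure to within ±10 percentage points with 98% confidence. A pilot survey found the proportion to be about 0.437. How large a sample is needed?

134

For a proportion with margin E = 0.1 at 98% confidence, z = 2.326.
n = p̂(1−p̂)(z/E)² = 0.437 × 0.563 × (2.326/0.1)² = 133.11
Round up: n = 134.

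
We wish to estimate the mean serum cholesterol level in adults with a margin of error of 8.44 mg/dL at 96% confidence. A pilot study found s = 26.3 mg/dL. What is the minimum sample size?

For a mean, the margin of error is E = z·σ/√n, so n = (zσ/E)².
At 96% confidence, z = 2.054.
n = (2.054 × 26.3 / 8.44)² = 40.97
Round up: n = 41.

41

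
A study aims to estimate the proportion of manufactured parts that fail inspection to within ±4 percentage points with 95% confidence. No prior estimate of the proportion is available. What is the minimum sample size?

For a proportion with margin E = 0.04 at 95% confidence, z = 1.960.
With no prior estimate, use p = 0.5, which maximizes p(1−p) at 0.25.
n = 0.25 × (z/E)² = 0.25 × (1.960/0.04)² = 600.25
Round up: n = 601.

n = 601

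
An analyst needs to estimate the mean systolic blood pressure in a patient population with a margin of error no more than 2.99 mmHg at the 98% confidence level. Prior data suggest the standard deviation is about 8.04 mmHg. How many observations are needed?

40

For a mean, the margin of error is E = z·σ/√n, so n = (zσ/E)².
At 98% confidence, z = 2.326.
n = (2.326 × 8.04 / 2.99)² = 39.12
Round up: n = 40.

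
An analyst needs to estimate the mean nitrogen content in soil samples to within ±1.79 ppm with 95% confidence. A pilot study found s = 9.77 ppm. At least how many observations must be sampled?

For a mean, the margin of error is E = z·σ/√n, so n = (zσ/E)².
At 95% confidence, z = 1.960.
n = (1.960 × 9.77 / 1.79)² = 114.44
Round up: n = 115.

115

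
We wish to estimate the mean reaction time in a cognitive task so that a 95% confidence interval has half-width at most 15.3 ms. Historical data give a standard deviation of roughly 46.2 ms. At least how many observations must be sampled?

For a mean, the margin of error is E = z·σ/√n, so n = (zσ/E)².
At 95% confidence, z = 1.960.
n = (1.960 × 46.2 / 15.3)² = 35.03
Round up: n = 36.

36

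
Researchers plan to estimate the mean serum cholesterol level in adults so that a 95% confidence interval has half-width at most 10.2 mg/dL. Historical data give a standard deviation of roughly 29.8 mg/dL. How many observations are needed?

33

For a mean, the margin of error is E = z·σ/√n, so n = (zσ/E)².
At 95% confidence, z = 1.960.
n = (1.960 × 29.8 / 10.2)² = 32.79
Round up: n = 33.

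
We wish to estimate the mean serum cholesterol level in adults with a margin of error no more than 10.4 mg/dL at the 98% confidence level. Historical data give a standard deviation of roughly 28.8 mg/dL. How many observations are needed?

For a mean, the margin of error is E = z·σ/√n, so n = (zσ/E)².
At 98% confidence, z = 2.326.
n = (2.326 × 28.8 / 10.4)² = 41.49
Round up: n = 42.

42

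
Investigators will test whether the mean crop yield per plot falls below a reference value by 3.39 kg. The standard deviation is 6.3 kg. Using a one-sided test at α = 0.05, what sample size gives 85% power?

25

For a one-sample z-test, n = ((z_α + z_β)·σ/δ)².
z_α = 1.645 (one-sided α = 0.05); z_β = 1.036 (power 85% → β = 0.15).
n = (2.681 × 6.3 / 3.39)² = 24.82
Round up: n = 25.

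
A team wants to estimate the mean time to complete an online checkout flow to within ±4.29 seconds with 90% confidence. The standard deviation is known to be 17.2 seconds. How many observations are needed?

For a mean, the margin of error is E = z·σ/√n, so n = (zσ/E)².
At 90% confidence, z = 1.645.
n = (1.645 × 17.2 / 4.29)² = 43.50
Round up: n = 44.

44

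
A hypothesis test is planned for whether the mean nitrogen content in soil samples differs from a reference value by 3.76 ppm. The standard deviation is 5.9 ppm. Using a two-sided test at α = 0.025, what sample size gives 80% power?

For a one-sample z-test, n = ((z_{α/2} + z_β)·σ/δ)².
z_{α/2} = 2.241 (two-sided α = 0.025); z_β = 0.842 (power 80% → β = 0.2).
n = (3.083 × 5.9 / 3.76)² = 23.40
Round up: n = 24.

24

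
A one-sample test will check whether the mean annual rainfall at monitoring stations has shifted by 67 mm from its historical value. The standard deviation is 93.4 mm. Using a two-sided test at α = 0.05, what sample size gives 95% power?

For a one-sample z-test, n = ((z_{α/2} + z_β)·σ/δ)².
z_{α/2} = 1.960 (two-sided α = 0.05); z_β = 1.645 (power 95% → β = 0.05).
n = (3.605 × 93.4 / 67)² = 25.26
Round up: n = 26.

26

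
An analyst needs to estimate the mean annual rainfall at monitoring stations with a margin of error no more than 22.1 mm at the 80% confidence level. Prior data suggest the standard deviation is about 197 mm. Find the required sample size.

For a mean, the margin of error is E = z·σ/√n, so n = (zσ/E)².
At 80% confidence, z = 1.282.
n = (1.282 × 197 / 22.1)² = 130.59
Round up: n = 131.

131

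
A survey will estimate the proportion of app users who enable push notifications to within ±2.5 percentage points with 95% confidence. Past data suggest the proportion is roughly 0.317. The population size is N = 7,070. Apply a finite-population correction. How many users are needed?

For a proportion with margin E = 0.025 at 95% confidence, z = 1.960.
n = p̂(1−p̂)(z/E)² = 0.317 × 0.683 × (1.960/0.025)² = 1330.80 — call this n₀.
Finite-population correction with N = 7,070: n = n₀ / (1 + (n₀−1)/N) = 1330.80 / 1.188 = 1120.20
Round up: n = 1121.

1121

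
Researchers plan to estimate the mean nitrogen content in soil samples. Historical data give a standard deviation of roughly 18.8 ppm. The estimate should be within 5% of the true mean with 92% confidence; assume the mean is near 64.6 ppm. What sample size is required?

For a mean, the margin of error is E = z·σ/√n, so n = (zσ/E)².
At 92% confidence, z = 1.751.
E = 5% of 64.6 = 3.23 ppm.
n = (1.751 × 18.8 / 3.23)² = 103.87
Round up: n = 104.

104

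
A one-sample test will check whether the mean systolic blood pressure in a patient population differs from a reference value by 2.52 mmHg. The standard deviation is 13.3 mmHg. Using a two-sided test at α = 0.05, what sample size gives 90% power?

293

For a one-sample z-test, n = ((z_{α/2} + z_β)·σ/δ)².
z_{α/2} = 1.960 (two-sided α = 0.05); z_β = 1.282 (power 90% → β = 0.1).
n = (3.242 × 13.3 / 2.52)² = 292.77
Round up: n = 293.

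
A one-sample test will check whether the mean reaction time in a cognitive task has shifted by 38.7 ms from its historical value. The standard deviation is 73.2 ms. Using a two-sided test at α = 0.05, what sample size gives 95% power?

47

For a one-sample z-test, n = ((z_{α/2} + z_β)·σ/δ)².
z_{α/2} = 1.960 (two-sided α = 0.05); z_β = 1.645 (power 95% → β = 0.05).
n = (3.605 × 73.2 / 38.7)² = 46.50
Round up: n = 47.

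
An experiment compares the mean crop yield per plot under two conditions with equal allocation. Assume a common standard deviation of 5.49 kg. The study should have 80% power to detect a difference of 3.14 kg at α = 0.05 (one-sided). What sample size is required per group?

For two equal groups, n per group = 2·((z_α + z_β)·σ/δ)².
z_α = 1.645; z_β = 0.842 (power 80%).
n = 2 × (2.487 × 5.49 / 3.14)² = 2 × 18.91 = 37.82
Round up: n = 38 per group.

38 per group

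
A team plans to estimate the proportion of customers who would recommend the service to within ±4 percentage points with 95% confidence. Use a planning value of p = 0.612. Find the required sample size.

For a proportion with margin E = 0.04 at 95% confidence, z = 1.960.
n = p̂(1−p̂)(z/E)² = 0.612 × 0.388 × (1.960/0.04)² = 570.13
Round up: n = 571.

571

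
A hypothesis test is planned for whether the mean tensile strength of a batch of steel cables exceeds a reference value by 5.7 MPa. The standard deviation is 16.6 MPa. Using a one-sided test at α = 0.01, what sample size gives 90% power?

For a one-sample z-test, n = ((z_α + z_β)·σ/δ)².
z_α = 2.326 (one-sided α = 0.01); z_β = 1.282 (power 90% → β = 0.1).
n = (3.608 × 16.6 / 5.7)² = 110.41
Round up: n = 111.

111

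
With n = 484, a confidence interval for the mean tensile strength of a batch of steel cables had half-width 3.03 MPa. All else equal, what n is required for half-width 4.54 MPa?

Margin of error scales as 1/√n, so n₂ = n₁·(E₁/E₂)².
n₂ = 484 × (3.03/4.54)² = 484 × 0.4454 = 215.57
Round up: n₂ = 216.

216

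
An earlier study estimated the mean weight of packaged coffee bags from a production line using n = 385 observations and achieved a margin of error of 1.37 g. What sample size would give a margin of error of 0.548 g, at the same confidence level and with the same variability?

2407

Margin of error scales as 1/√n, so n₂ = n₁·(E₁/E₂)².
n₂ = 385 × (1.37/0.548)² = 385 × 6.25 = 2406.25
Round up: n₂ = 2407.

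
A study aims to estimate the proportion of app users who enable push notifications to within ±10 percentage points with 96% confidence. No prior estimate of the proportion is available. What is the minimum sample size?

For a proportion with margin E = 0.1 at 96% confidence, z = 2.054.
With no prior estimate, use p = 0.5, which maximizes p(1−p) at 0.25.
n = 0.25 × (z/E)² = 0.25 × (2.054/0.1)² = 105.47
Round up: n = 106.

106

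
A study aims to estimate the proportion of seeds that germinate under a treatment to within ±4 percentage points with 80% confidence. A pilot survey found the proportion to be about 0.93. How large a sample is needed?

For a proportion with margin E = 0.04 at 80% confidence, z = 1.282.
n = p̂(1−p̂)(z/E)² = 0.93 × 0.07 × (1.282/0.04)² = 66.87
Round up: n = 67.

67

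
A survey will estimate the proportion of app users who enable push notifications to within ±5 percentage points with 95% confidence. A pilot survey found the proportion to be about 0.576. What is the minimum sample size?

376

For a proportion with margin E = 0.05 at 95% confidence, z = 1.960.
n = p̂(1−p̂)(z/E)² = 0.576 × 0.424 × (1.960/0.05)² = 375.28
Round up: n = 376.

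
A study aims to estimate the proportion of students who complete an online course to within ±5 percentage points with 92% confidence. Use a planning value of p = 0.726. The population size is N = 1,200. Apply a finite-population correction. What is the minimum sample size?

203

For a proportion with margin E = 0.05 at 92% confidence, z = 1.751.
n = p̂(1−p̂)(z/E)² = 0.726 × 0.274 × (1.751/0.05)² = 243.96 — call this n₀.
Finite-population correction with N = 1,200: n = n₀ / (1 + (n₀−1)/N) = 243.96 / 1.202 = 202.96
Round up: n = 203.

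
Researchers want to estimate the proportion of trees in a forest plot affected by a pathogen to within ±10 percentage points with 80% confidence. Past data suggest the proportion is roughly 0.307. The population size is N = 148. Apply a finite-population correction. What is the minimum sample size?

n = 29

For a proportion with margin E = 0.1 at 80% confidence, z = 1.282.
n = p̂(1−p̂)(z/E)² = 0.307 × 0.693 × (1.282/0.1)² = 34.97 — call this n₀.
Finite-population correction with N = 148: n = n₀ / (1 + (n₀−1)/N) = 34.97 / 1.23 = 28.43
Round up: n = 29.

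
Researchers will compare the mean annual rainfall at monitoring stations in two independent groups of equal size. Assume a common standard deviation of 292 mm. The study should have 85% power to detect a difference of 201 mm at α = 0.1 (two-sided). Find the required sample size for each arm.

31 per group

For two equal groups, n per group = 2·((z_{α/2} + z_β)·σ/δ)².
z_{α/2} = 1.645; z_β = 1.036 (power 85%).
n = 2 × (2.681 × 292 / 201)² = 2 × 15.17 = 30.34
Round up: n = 31 per group.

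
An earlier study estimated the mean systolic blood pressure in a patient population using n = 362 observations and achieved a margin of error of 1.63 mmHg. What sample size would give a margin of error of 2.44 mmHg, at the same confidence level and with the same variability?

Margin of error scales as 1/√n, so n₂ = n₁·(E₁/E₂)².
n₂ = 362 × (1.63/2.44)² = 362 × 0.4463 = 161.56
Round up: n₂ = 162.

162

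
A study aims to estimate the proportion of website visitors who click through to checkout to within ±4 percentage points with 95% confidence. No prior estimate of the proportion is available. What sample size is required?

For a proportion with margin E = 0.04 at 95% confidence, z = 1.960.
With no prior estimate, use p = 0.5, which maximizes p(1−p) at 0.25.
n = 0.25 × (z/E)² = 0.25 × (1.960/0.04)² = 600.25
Round up: n = 601.

601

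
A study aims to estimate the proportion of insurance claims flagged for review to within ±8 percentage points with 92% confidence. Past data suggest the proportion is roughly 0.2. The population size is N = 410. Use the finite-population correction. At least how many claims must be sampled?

65

For a proportion with margin E = 0.08 at 92% confidence, z = 1.751.
n = p̂(1−p̂)(z/E)² = 0.2 × 0.8 × (1.751/0.08)² = 76.65 — call this n₀.
Finite-population correction with N = 410: n = n₀ / (1 + (n₀−1)/N) = 76.65 / 1.185 = 64.68
Round up: n = 65.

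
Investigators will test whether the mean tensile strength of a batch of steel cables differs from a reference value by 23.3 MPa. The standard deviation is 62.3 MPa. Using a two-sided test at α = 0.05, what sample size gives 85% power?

n = 65

For a one-sample z-test, n = ((z_{α/2} + z_β)·σ/δ)².
z_{α/2} = 1.960 (two-sided α = 0.05); z_β = 1.036 (power 85% → β = 0.15).
n = (2.996 × 62.3 / 23.3)² = 64.17
Round up: n = 65.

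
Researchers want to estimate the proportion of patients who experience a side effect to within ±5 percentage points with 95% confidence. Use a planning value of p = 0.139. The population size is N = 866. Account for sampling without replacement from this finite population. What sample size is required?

n = 152

For a proportion with margin E = 0.05 at 95% confidence, z = 1.960.
n = p̂(1−p̂)(z/E)² = 0.139 × 0.861 × (1.960/0.05)² = 183.90 — call this n₀.
Finite-population correction with N = 866: n = n₀ / (1 + (n₀−1)/N) = 183.90 / 1.211 = 151.86
Round up: n = 152.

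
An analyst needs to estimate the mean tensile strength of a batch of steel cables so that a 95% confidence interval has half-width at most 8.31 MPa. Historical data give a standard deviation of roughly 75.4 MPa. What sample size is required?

For a mean, the margin of error is E = z·σ/√n, so n = (zσ/E)².
At 95% confidence, z = 1.960.
n = (1.960 × 75.4 / 8.31)² = 316.27
Round up: n = 317.

n = 317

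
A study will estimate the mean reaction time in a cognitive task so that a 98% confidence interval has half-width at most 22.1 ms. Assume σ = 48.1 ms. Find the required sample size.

26

For a mean, the margin of error is E = z·σ/√n, so n = (zσ/E)².
At 98% confidence, z = 2.326.
n = (2.326 × 48.1 / 22.1)² = 25.63
Round up: n = 26.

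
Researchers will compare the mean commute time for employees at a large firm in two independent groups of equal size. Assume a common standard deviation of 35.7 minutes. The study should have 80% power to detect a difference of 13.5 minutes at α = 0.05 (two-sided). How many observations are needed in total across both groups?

For two equal groups, n per group = 2·((z_{α/2} + z_β)·σ/δ)².
z_{α/2} = 1.960; z_β = 0.842 (power 80%).
n = 2 × (2.802 × 35.7 / 13.5)² = 2 × 54.90 = 109.80
Round up: n = 110 per group.
Total across both groups: 2 × 110 = 220.

220 total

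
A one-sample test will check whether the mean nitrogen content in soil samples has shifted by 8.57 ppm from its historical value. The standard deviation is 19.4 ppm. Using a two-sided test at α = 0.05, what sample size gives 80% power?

41

For a one-sample z-test, n = ((z_{α/2} + z_β)·σ/δ)².
z_{α/2} = 1.960 (two-sided α = 0.05); z_β = 0.842 (power 80% → β = 0.2).
n = (2.802 × 19.4 / 8.57)² = 40.23
Round up: n = 41.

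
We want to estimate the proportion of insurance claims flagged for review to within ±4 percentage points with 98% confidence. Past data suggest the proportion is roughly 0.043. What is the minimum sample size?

For a proportion with margin E = 0.04 at 98% confidence, z = 2.326.
n = p̂(1−p̂)(z/E)² = 0.043 × 0.957 × (2.326/0.04)² = 139.15
Round up: n = 140.

140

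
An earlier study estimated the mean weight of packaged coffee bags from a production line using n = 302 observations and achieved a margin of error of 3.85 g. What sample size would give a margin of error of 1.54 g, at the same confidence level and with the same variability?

Margin of error scales as 1/√n, so n₂ = n₁·(E₁/E₂)².
n₂ = 302 × (3.85/1.54)² = 302 × 6.25 = 1887.50
Round up: n₂ = 1888.

1888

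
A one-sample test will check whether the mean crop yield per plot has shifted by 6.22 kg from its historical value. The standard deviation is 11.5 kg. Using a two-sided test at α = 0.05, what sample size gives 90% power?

36

For a one-sample z-test, n = ((z_{α/2} + z_β)·σ/δ)².
z_{α/2} = 1.960 (two-sided α = 0.05); z_β = 1.282 (power 90% → β = 0.1).
n = (3.242 × 11.5 / 6.22)² = 35.93
Round up: n = 36.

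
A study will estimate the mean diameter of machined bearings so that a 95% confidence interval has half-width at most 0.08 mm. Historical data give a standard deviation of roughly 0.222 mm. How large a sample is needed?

30

For a mean, the margin of error is E = z·σ/√n, so n = (zσ/E)².
At 95% confidence, z = 1.960.
n = (1.960 × 0.222 / 0.08)² = 29.58
Round up: n = 30.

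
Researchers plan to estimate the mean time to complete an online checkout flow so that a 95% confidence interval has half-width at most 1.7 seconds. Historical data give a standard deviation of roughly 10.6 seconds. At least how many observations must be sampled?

For a mean, the margin of error is E = z·σ/√n, so n = (zσ/E)².
At 95% confidence, z = 1.960.
n = (1.960 × 10.6 / 1.7)² = 149.36
Round up: n = 150.

150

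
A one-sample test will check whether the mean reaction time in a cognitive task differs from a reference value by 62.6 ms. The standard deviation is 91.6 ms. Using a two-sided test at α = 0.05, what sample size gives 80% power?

17

For a one-sample z-test, n = ((z_{α/2} + z_β)·σ/δ)².
z_{α/2} = 1.960 (two-sided α = 0.05); z_β = 0.842 (power 80% → β = 0.2).
n = (2.802 × 91.6 / 62.6)² = 16.81
Round up: n = 17.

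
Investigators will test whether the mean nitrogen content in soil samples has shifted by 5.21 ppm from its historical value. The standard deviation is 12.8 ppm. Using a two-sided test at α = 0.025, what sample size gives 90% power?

75

For a one-sample z-test, n = ((z_{α/2} + z_β)·σ/δ)².
z_{α/2} = 2.241 (two-sided α = 0.025); z_β = 1.282 (power 90% → β = 0.1).
n = (3.523 × 12.8 / 5.21)² = 74.92
Round up: n = 75.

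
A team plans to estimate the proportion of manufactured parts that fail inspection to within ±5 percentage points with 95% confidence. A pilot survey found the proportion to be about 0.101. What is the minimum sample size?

140

For a proportion with margin E = 0.05 at 95% confidence, z = 1.960.
n = p̂(1−p̂)(z/E)² = 0.101 × 0.899 × (1.960/0.05)² = 139.53
Round up: n = 140.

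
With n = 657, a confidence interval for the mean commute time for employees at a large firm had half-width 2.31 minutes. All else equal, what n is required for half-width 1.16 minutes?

Margin of error scales as 1/√n, so n₂ = n₁·(E₁/E₂)².
n₂ = 657 × (2.31/1.16)² = 657 × 3.966 = 2605.66
Round up: n₂ = 2606.

2606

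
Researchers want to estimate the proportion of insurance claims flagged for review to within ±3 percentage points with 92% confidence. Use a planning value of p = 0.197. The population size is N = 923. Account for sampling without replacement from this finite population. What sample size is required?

For a proportion with margin E = 0.03 at 92% confidence, z = 1.751.
n = p̂(1−p̂)(z/E)² = 0.197 × 0.803 × (1.751/0.03)² = 538.90 — call this n₀.
Finite-population correction with N = 923: n = n₀ / (1 + (n₀−1)/N) = 538.90 / 1.583 = 340.43
Round up: n = 341.

341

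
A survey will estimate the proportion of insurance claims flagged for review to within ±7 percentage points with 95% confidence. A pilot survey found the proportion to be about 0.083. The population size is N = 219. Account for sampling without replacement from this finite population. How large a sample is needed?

For a proportion with margin E = 0.07 at 95% confidence, z = 1.960.
n = p̂(1−p̂)(z/E)² = 0.083 × 0.917 × (1.960/0.07)² = 59.67 — call this n₀.
Finite-population correction with N = 219: n = n₀ / (1 + (n₀−1)/N) = 59.67 / 1.268 = 47.06
Round up: n = 48.

n = 48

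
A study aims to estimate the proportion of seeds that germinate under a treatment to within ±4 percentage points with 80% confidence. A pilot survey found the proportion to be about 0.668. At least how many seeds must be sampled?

n = 228

For a proportion with margin E = 0.04 at 80% confidence, z = 1.282.
n = p̂(1−p̂)(z/E)² = 0.668 × 0.332 × (1.282/0.04)² = 227.81
Round up: n = 228.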